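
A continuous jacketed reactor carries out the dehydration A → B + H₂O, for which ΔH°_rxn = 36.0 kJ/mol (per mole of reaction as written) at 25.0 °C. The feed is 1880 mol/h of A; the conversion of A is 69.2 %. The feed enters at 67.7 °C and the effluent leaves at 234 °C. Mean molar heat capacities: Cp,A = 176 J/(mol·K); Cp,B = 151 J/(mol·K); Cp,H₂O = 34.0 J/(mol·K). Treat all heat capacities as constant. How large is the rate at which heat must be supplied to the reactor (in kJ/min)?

Extent of reaction ξ = 0.692 × 1880 = 1301 mol/h
Reaction term: ξ·ΔH°_rxn = 1301 × 36.0 = 46835 kJ/h
Sensible, feed 67.7→25 °C: -14129 kJ/h
Outlet flows (mol/h): A 579.04, B 1301, H₂O 1301
Sensible, products 25→234 °C: 71601 kJ/h
Q = ΔH = 104310 kJ/h = 28.974 kW
Heat supplied = 1738.5 kJ/min

Q_in = 1740 kJ/min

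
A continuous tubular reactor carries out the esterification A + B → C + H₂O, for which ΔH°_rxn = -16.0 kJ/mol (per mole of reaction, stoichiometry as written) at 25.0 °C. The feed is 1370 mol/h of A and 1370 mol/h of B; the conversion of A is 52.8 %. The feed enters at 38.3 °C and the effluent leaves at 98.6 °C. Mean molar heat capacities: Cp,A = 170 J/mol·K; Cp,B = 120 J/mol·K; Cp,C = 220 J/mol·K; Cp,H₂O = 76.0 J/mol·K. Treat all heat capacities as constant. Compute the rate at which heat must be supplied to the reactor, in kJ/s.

Extent of reaction ξ = 0.528 × 1370 = 723.36 mol/h
Reaction term: ξ·ΔH°_rxn = 723.36 × -16.0 = -11574 kJ/h
Sensible, feed 38.3→25 °C: -5284.1 kJ/h
Outlet flows (mol/h): A 646.64, B 646.64, C 723.36, H₂O 723.36
Sensible, products 25→98.6 °C: 29561 kJ/h
Q = ΔH = 12703 kJ/h = 3.5286 kW
Heat supplied = 3.5286 kJ/s

Q_in = 3.53 kJ/s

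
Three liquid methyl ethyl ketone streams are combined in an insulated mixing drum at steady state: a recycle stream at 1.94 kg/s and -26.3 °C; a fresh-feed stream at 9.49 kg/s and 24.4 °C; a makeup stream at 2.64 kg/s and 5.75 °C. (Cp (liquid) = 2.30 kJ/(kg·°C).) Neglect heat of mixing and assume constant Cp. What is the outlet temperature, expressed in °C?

No heat crosses the boundary, so H_out = H_in.
T_out = Σ ṁᵢCp,ᵢTᵢ / Σ ṁᵢCp,ᵢ
      = 450.14 / 32.361 = 13.91 °C

T_out = 13.9 °C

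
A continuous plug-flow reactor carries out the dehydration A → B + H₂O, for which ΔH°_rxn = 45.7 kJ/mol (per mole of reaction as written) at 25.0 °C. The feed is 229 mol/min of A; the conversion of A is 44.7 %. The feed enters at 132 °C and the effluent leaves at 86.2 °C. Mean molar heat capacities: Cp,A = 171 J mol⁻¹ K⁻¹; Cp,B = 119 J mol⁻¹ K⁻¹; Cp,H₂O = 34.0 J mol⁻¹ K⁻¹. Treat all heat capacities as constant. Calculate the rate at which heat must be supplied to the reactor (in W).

Q_in = 46200 W

Extent of reaction ξ = 0.447 × 229 = 102.36 mol/min
Reaction term: ξ·ΔH°_rxn = 102.36 × 45.7 = 4678 kJ/min
Sensible, feed 132→25 °C: -4190 kJ/min
Outlet flows (mol/min): A 126.64, B 102.36, H₂O 102.36
Sensible, products 25→86.2 °C: 2283.8 kJ/min
Q = ΔH = 2771.7 kJ/min = 46.196 kW
Heat supplied = 46196 W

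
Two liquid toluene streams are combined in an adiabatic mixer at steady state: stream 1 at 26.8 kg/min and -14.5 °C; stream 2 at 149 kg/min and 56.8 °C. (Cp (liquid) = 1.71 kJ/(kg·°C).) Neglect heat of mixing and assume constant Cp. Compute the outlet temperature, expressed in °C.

Energy balance with Q = 0: Σ ṁᵢCp,ᵢ(T_out − Tᵢ) = 0
Σ ṁᵢCp,ᵢTᵢ = 26.8×1.71×-14.5 + 149×1.71×56.8 = 13808
Σ ṁᵢCp,ᵢ = 26.8×1.71 + 149×1.71 = 300.62
T_out = 13808 / 300.62 = 45.931 °C

T_out = 45.9 °C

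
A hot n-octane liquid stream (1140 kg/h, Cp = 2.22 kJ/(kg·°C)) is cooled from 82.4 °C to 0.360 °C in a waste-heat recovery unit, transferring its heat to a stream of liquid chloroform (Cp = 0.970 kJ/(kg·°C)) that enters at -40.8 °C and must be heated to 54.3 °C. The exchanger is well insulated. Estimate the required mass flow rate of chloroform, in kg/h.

Heat released by hot stream: Q = 1140 × 2.22 × (82.4 − 0.360) = 207630 kJ/h
Energy balance on cold side (adiabatic exchanger): Q = ṁ_c·Cp_c·(T_c,out − T_c,in)
ṁ_c = 207630 / [0.970 × (54.3 − -40.8)] = 2250.8 kg/h

ṁ_c = 2250 kg/h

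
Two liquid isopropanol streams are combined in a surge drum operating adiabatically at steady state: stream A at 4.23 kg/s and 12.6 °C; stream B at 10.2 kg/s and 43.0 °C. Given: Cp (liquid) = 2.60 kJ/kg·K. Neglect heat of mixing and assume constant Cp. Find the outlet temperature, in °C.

T_out = 34.1 °C

No heat crosses the boundary, so H_out = H_in.
T_out = Σ ṁᵢCp,ᵢTᵢ / Σ ṁᵢCp,ᵢ
      = 1278.9 / 37.518 = 34.089 °C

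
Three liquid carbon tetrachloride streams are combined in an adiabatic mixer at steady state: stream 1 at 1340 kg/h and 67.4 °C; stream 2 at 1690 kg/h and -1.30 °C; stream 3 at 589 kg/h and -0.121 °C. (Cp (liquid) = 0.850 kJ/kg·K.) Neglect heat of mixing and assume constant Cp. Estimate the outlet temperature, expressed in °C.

T_out = 24.3 °C

No heat crosses the boundary, so H_out = H_in.
T_out = Σ ṁᵢCp,ᵢTᵢ / Σ ṁᵢCp,ᵢ
      = 74841 / 3076.2 = 24.329 °C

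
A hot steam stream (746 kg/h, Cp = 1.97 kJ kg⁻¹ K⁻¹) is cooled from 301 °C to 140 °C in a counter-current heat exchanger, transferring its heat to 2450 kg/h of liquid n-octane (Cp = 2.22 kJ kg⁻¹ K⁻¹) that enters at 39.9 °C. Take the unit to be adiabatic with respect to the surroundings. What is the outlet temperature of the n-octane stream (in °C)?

Heat released by hot stream: Q = 746 × 1.97 × (301 − 140) = 236610 kJ/h
Energy balance on cold side (adiabatic exchanger): Q = ṁ_c·Cp_c·(T_c,out − T_c,in)
T_c,out = 39.9 + 236610/(2450 × 2.22) = 83.402 °C

T_c,out = 83.4 °C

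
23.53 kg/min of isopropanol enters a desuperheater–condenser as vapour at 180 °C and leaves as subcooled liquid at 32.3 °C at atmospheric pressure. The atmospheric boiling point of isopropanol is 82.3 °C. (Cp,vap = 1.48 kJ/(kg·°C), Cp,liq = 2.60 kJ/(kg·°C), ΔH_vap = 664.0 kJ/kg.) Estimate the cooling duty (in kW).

Q_c = 368 kW

vapour 180→82.3 °C: -144.6 kJ/kg
condensation at 82.3 °C: -664 kJ/kg
liquid 82.3→32.3 °C: -130 kJ/kg
Δh = -144.6 + -664 + -130 = -938.6 kJ/kg
Q = ṁ·Δh = 23.53 kg/min × -938.6 kJ/kg = -22085 kJ/min
|Q| = 368.09 kW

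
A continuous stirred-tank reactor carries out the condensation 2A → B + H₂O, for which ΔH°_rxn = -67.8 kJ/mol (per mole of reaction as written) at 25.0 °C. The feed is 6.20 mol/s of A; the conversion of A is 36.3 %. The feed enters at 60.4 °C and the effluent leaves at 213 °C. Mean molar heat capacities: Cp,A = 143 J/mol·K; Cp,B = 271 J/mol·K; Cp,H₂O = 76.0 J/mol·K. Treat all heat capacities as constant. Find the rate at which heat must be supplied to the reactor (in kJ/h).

Q_in = 259000 kJ/h

Extent of reaction ξ = 0.363 × 6.20 / 2 = 1.1253 mol/s
Reaction term: ξ·ΔH°_rxn = 1.1253 × -67.8 = -76.295 kJ/s
Sensible, feed 60.4→25 °C: -31.386 kJ/s
Outlet flows (mol/s): A 3.9494, B 1.1253, H₂O 1.1253
Sensible, products 25→213 °C: 179.59 kJ/s
Q = ΔH = 71.905 kJ/s = 71.905 kW
Heat supplied = 258860 kJ/h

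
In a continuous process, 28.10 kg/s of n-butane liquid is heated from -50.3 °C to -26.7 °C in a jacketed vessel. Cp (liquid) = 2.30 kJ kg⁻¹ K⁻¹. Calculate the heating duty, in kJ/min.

Q = 91500 kJ/min

Q = ṁ·Cp·ΔT = 28.10 × 2.30 × (-26.7 − -50.3) = 1525.3 kJ/s
Heating duty = 91516 kJ/min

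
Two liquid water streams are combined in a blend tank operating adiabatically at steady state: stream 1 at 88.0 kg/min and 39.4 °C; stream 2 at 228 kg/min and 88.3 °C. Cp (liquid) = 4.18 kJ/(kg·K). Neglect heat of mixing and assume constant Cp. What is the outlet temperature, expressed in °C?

T_out = 74.7 °C

No heat crosses the boundary, so H_out = H_in.
T_out = Σ ṁᵢCp,ᵢTᵢ / Σ ṁᵢCp,ᵢ
      = 98646 / 1320.9 = 74.682 °C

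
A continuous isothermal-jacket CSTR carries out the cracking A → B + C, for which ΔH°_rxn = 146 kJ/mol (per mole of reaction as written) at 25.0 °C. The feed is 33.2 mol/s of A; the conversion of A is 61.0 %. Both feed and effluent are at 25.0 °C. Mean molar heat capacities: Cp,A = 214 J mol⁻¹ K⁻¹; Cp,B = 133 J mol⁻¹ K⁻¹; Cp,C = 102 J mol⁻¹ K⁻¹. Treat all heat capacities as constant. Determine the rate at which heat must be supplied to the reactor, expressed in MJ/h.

Extent of reaction ξ = 0.610 × 33.2 = 20.252 mol/s
Reaction term: ξ·ΔH°_rxn = 20.252 × 146 = 2956.8 kJ/s
Q = ΔH = 2956.8 kJ/s = 2956.8 kW
Heat supplied = 10644 MJ/h

Q_in = 10600 MJ/h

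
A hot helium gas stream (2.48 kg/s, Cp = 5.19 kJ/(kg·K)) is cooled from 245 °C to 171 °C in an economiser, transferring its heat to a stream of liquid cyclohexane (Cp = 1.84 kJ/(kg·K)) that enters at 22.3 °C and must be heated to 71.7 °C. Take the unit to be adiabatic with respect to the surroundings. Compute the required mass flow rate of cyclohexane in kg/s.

ṁ_c = 10.5 kg/s

Heat released by hot stream: Q = 2.48 × 5.19 × (245 − 171) = 952.47 kJ/s
Energy balance on cold side (adiabatic exchanger): Q = ṁ_c·Cp_c·(T_c,out − T_c,in)
ṁ_c = 952.47 / [1.84 × (71.7 − 22.3)] = 10.479 kg/s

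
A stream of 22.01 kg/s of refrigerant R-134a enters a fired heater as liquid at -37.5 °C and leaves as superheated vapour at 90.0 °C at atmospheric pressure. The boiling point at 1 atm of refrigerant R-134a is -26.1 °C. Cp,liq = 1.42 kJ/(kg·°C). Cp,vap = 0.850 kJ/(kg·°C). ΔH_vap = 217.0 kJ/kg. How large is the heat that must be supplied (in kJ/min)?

liquid -37.5→-26.1 °C: 16.188 kJ/kg
vaporisation at -26.1 °C: 217 kJ/kg
vapour -26.1→90.0 °C: 98.685 kJ/kg
Δh = 16.188 + 217 + 98.685 = 331.87 kJ/kg
Q = ṁ·Δh = 22.01 kg/s × 331.87 kJ/kg = 7304.5 kJ/s
|Q| = 7304.5 kW = 438270 kJ/min

Q = 438000 kJ/min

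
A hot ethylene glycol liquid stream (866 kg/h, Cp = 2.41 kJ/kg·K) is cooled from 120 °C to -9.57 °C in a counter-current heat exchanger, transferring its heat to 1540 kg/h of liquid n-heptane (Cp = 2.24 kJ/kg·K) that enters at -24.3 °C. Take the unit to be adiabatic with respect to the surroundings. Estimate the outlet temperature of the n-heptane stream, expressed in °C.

T_c,out = 54.1 °C

Heat released by hot stream: Q = 866 × 2.41 × (120 − -9.57) = 270420 kJ/h
Energy balance on cold side (adiabatic exchanger): Q = ṁ_c·Cp_c·(T_c,out − T_c,in)
T_c,out = -24.3 + 270420/(1540 × 2.24) = 54.092 °C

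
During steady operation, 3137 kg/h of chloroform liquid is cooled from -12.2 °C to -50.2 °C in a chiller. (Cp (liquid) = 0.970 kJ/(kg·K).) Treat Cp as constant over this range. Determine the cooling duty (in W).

Q = ṁ·Cp·ΔT = 3137 × 0.970 × (-50.2 − -12.2) = -115630 kJ/h
Converting: 115630 / 3600 s = 32.119 kW
Cooling duty = 32119 W

Q_c = 32100 W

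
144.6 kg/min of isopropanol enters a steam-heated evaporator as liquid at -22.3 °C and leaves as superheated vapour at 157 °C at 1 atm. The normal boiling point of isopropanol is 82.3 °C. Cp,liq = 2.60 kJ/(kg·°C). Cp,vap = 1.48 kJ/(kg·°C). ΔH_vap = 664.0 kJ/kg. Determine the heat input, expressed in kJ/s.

liquid -22.3→82.3 °C: 271.96 kJ/kg
vaporisation at 82.3 °C: 664 kJ/kg
vapour 82.3→157 °C: 110.56 kJ/kg
Δh = 271.96 + 664 + 110.56 = 1046.5 kJ/kg
Q = ṁ·Δh = 144.6 kg/min × 1046.5 kJ/kg = 151330 kJ/min
|Q| = 2522.1 kW

Q = 2520 kJ/s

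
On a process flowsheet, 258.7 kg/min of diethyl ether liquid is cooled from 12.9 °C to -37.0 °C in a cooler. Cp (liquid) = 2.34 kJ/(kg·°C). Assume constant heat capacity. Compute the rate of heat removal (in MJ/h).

Q_c = 1810 MJ/h

Q = ṁ·Cp·ΔT = 258.7 × 2.34 × (-37.0 − 12.9) = -30207 kJ/min
Converting: 30207 / 60 s = 503.46 kW
Cooling duty = 1812.4 MJ/h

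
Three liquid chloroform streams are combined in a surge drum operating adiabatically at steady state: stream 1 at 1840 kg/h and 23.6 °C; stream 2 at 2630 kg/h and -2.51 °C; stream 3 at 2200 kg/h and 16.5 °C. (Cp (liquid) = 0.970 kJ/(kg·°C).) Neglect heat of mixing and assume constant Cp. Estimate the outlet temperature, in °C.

Adiabatic, steady state ⇒ Σ ṁᵢCp,ᵢ(T_out − Tᵢ) = 0
Σ ṁᵢCp,ᵢTᵢ = 1840×0.970×23.6 + 2630×0.970×-2.51 + 2200×0.970×16.5 = 70929
Σ ṁᵢCp,ᵢ = 1840×0.970 + 2630×0.970 + 2200×0.970 = 6469.9
T_out = 70929 / 6469.9 = 10.963 °C

T_out = 11.0 °C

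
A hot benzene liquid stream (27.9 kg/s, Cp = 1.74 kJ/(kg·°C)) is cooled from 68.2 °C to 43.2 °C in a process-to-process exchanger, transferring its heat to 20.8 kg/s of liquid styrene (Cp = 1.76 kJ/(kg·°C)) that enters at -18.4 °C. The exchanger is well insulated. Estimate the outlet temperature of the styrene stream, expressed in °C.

Heat released by hot stream: Q = 27.9 × 1.74 × (68.2 − 43.2) = 1213.7 kJ/s
Energy balance on cold side (adiabatic exchanger): Q = ṁ_c·Cp_c·(T_c,out − T_c,in)
T_c,out = -18.4 + 1213.7/(20.8 × 1.76) = 14.753 °C

T_c,out = 14.8 °C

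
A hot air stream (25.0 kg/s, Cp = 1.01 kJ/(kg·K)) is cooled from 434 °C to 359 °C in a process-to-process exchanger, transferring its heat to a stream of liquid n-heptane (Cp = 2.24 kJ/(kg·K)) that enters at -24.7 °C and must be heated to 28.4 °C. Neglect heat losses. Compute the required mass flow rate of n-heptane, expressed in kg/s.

ṁ_c = 15.9 kg/s

Heat released by hot stream: Q = 25.0 × 1.01 × (434 − 359) = 1893.8 kJ/s
Energy balance on cold side (adiabatic exchanger): Q = ṁ_c·Cp_c·(T_c,out − T_c,in)
ṁ_c = 1893.8 / [2.24 × (28.4 − -24.7)] = 15.921 kg/s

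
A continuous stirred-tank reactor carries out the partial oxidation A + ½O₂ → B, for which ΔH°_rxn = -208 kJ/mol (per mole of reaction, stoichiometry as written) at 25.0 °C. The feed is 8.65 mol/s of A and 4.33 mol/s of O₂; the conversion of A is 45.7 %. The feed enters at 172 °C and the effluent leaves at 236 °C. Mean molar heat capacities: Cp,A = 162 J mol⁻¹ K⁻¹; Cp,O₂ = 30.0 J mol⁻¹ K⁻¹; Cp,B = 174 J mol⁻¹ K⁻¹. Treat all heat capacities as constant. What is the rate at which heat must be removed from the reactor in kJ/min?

Q_out = 43600 kJ/min

Extent of reaction ξ = 0.457 × 8.65 = 3.9531 mol/s
Reaction term: ξ·ΔH°_rxn = 3.9531 × -208 = -822.23 kJ/s
Sensible, feed 172→25 °C: -225.09 kJ/s
Outlet flows (mol/s): A 4.697, O₂ 2.3535, B 3.9531
Sensible, products 25→236 °C: 320.58 kJ/s
Q = ΔH = -726.74 kJ/s = -726.74 kW
Heat removed = 43604 kJ/min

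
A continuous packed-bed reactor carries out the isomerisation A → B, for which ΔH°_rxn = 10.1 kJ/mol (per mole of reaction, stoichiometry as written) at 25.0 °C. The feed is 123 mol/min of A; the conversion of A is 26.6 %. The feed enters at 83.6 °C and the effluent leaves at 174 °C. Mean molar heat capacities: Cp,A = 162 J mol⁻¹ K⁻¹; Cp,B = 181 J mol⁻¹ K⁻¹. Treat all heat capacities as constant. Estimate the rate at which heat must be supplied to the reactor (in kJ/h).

Extent of reaction ξ = 0.266 × 123 = 32.718 mol/min
Reaction term: ξ·ΔH°_rxn = 32.718 × 10.1 = 330.45 kJ/min
Sensible, feed 83.6→25 °C: -1167.7 kJ/min
Outlet flows (mol/min): A 90.282, B 32.718
Sensible, products 25→174 °C: 3061.6 kJ/min
Q = ΔH = 2224.4 kJ/min = 37.073 kW
Heat supplied = 133460 kJ/h

Q_in = 133000 kJ/h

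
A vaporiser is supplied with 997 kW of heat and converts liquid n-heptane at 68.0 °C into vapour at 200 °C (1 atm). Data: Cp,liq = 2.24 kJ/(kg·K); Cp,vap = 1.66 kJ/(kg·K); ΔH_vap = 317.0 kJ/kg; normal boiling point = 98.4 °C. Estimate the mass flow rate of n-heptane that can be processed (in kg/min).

ṁ = 108 kg/min

Δh = 2.24×(98.4−68.0) + 317.0 + 1.66×(200−98.4) = 553.75 kJ/kg
Q = 997 kW = 997 kJ/s = 59820 kJ/min
ṁ = Q/Δh = 59820 / 553.75 = 108.03 kg/min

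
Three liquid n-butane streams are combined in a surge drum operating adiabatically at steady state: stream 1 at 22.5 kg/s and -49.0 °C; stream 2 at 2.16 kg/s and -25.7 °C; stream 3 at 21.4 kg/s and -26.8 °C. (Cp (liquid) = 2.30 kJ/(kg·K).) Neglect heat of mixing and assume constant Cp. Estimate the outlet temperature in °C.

Adiabatic, steady state ⇒ Σ ṁᵢCp,ᵢ(T_out − Tᵢ) = 0
Σ ṁᵢCp,ᵢTᵢ = 22.5×2.30×-49.0 + 2.16×2.30×-25.7 + 21.4×2.30×-26.8 = -3982.5
Σ ṁᵢCp,ᵢ = 22.5×2.30 + 2.16×2.30 + 21.4×2.30 = 105.94
T_out = -3982.5 / 105.94 = -37.593 °C

T_out = -37.6 °C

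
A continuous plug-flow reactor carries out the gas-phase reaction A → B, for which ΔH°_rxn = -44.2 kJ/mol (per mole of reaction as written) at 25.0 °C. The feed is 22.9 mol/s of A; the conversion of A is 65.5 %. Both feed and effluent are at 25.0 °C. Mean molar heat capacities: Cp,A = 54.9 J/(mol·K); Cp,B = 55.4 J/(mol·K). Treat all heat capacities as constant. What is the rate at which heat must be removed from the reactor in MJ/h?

Extent of reaction ξ = 0.655 × 22.9 = 14.999 mol/s
Reaction term: ξ·ΔH°_rxn = 14.999 × -44.2 = -662.98 kJ/s
Q = ΔH = -662.98 kJ/s = -662.98 kW
Heat removed = 2386.7 MJ/h

Q_out = 2390 MJ/h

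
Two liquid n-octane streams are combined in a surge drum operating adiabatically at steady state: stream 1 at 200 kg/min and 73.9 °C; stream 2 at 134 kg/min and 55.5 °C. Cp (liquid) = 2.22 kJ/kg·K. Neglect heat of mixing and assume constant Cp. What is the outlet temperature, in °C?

Adiabatic, steady state ⇒ Σ ṁᵢCp,ᵢ(T_out − Tᵢ) = 0
Σ ṁᵢCp,ᵢTᵢ = 200×2.22×73.9 + 134×2.22×55.5 = 49322
Σ ṁᵢCp,ᵢ = 200×2.22 + 134×2.22 = 741.48
T_out = 49322 / 741.48 = 66.518 °C

T_out = 66.5 °C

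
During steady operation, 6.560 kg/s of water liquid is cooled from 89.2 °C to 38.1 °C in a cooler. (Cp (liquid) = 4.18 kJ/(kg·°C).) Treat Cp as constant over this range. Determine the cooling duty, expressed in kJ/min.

Q = ṁ·Cp·ΔT = 6.560 × 4.18 × (38.1 − 89.2) = -1401.2 kJ/s
Cooling duty = 84072 kJ/min

Q_c = 84100 kJ/min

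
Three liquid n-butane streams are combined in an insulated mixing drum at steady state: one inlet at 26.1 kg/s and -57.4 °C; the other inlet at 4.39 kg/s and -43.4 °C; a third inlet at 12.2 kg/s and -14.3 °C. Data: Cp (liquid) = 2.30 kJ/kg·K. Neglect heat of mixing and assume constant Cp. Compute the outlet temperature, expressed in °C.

T_out = -43.6 °C

No heat crosses the boundary, so H_out = H_in.
Σ ṁᵢCp,ᵢTᵢ = 26.1×2.30×-57.4 + 4.39×2.30×-43.4 + 12.2×2.30×-14.3 = -4285.2
Σ ṁᵢCp,ᵢ = 26.1×2.30 + 4.39×2.30 + 12.2×2.30 = 98.187
T_out = -4285.2 / 98.187 = -43.643 °C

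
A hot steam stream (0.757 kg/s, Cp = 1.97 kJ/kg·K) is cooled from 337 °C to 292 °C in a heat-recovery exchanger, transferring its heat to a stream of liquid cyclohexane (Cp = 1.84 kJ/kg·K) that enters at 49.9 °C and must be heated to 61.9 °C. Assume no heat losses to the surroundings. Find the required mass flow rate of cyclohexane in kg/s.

ṁ_c = 3.04 kg/s

Heat released by hot stream: Q = 0.757 × 1.97 × (337 − 292) = 67.108 kJ/s
Energy balance on cold side (adiabatic exchanger): Q = ṁ_c·Cp_c·(T_c,out − T_c,in)
ṁ_c = 67.108 / [1.84 × (61.9 − 49.9)] = 3.0393 kg/s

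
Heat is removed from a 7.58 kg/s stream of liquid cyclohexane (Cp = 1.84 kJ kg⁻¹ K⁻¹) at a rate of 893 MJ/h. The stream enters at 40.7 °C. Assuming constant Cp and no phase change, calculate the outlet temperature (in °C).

T_out = 22.9 °C

Q = 893 MJ/h = 248.06 kJ/s
ΔT = Q/(ṁ·Cp) = 248.06/(7.58×1.84) = 17.785 K
T_out = 40.7 − 17.785 = 22.915 °C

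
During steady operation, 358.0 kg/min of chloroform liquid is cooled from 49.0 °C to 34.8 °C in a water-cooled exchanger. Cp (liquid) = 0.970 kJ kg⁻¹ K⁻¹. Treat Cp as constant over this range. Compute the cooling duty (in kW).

Q_c = 82.2 kW

Q = ṁ·Cp·ΔT = 358.0 × 0.970 × (34.8 − 49.0) = -4931.1 kJ/min
Converting: 4931.1 / 60 s = 82.185 kW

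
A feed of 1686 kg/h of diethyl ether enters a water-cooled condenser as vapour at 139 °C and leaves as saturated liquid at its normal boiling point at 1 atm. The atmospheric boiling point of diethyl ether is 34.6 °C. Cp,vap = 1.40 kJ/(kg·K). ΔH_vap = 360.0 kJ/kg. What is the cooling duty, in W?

Q_c = 237000 W

vapour 139→34.6 °C: -146.16 kJ/kg
condensation at 34.6 °C: -360 kJ/kg
Δh = -146.16 + -360 = -506.16 kJ/kg
Q = ṁ·Δh = 1686 kg/h × -506.16 kJ/kg = -853390 kJ/h
|Q| = 237.05 kW = 237050 W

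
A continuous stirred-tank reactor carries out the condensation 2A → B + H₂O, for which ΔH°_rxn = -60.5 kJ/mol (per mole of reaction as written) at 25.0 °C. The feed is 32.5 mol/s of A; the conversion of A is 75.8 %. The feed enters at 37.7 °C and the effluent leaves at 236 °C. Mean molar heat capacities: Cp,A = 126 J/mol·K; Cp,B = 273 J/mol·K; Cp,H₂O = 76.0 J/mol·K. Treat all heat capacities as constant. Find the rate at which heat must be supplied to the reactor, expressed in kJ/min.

Extent of reaction ξ = 0.758 × 32.5 / 2 = 12.318 mol/s
Reaction term: ξ·ΔH°_rxn = 12.318 × -60.5 = -745.21 kJ/s
Sensible, feed 37.7→25 °C: -52.007 kJ/s
Outlet flows (mol/s): A 7.865, B 12.318, H₂O 12.318
Sensible, products 25→236 °C: 1116.1 kJ/s
Q = ΔH = 318.93 kJ/s = 318.93 kW
Heat supplied = 19136 kJ/min

Q_in = 19100 kJ/min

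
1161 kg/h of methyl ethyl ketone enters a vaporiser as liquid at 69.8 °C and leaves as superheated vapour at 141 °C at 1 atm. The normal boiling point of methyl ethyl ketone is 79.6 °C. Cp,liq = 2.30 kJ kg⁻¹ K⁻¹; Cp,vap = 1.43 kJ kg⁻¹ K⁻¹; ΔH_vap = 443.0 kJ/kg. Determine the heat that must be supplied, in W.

Q = 178000 W

liquid 69.8→79.6 °C: 22.54 kJ/kg
vaporisation at 79.6 °C: 443 kJ/kg
vapour 79.6→141 °C: 87.802 kJ/kg
Δh = 22.54 + 443 + 87.802 = 553.34 kJ/kg
Q = ṁ·Δh = 1161 kg/h × 553.34 kJ/kg = 642430 kJ/h
|Q| = 178.45 kW = 178450 W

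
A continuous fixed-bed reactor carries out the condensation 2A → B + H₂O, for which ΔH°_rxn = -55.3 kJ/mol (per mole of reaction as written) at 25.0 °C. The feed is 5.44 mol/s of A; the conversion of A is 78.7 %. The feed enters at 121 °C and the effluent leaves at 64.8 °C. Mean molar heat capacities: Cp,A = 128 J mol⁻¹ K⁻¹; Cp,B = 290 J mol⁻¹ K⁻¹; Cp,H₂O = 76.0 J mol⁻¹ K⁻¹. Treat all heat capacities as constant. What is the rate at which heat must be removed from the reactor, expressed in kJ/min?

Extent of reaction ξ = 0.787 × 5.44 / 2 = 2.1406 mol/s
Reaction term: ξ·ΔH°_rxn = 2.1406 × -55.3 = -118.38 kJ/s
Sensible, feed 121→25 °C: -66.847 kJ/s
Outlet flows (mol/s): A 1.1587, B 2.1406, H₂O 2.1406
Sensible, products 25→64.8 °C: 37.085 kJ/s
Q = ΔH = -148.14 kJ/s = -148.14 kW
Heat removed = 8888.3 kJ/min

Q_out = 8890 kJ/min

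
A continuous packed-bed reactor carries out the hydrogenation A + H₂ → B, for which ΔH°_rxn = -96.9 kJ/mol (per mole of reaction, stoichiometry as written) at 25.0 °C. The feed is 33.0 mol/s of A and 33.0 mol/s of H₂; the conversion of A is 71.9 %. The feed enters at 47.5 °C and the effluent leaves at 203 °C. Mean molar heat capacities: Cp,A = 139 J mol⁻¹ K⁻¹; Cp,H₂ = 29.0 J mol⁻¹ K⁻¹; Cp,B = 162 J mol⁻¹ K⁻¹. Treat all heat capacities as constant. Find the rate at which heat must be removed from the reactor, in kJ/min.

Extent of reaction ξ = 0.719 × 33.0 = 23.727 mol/s
Reaction term: ξ·ΔH°_rxn = 23.727 × -96.9 = -2299.1 kJ/s
Sensible, feed 47.5→25 °C: -124.74 kJ/s
Outlet flows (mol/s): A 9.273, H₂ 9.273, B 23.727
Sensible, products 25→203 °C: 961.49 kJ/s
Q = ΔH = -1462.4 kJ/s = -1462.4 kW
Heat removed = 87744 kJ/min

Q_out = 87700 kJ/min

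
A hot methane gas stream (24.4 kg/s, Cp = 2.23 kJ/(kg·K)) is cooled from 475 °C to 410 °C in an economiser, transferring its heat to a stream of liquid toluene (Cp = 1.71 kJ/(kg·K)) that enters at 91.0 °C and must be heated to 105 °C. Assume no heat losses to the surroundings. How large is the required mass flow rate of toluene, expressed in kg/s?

ṁ_c = 148 kg/s

Heat released by hot stream: Q = 24.4 × 2.23 × (475 − 410) = 3536.8 kJ/s
Energy balance on cold side (adiabatic exchanger): Q = ṁ_c·Cp_c·(T_c,out − T_c,in)
ṁ_c = 3536.8 / [1.71 × (105 − 91.0)] = 147.74 kg/s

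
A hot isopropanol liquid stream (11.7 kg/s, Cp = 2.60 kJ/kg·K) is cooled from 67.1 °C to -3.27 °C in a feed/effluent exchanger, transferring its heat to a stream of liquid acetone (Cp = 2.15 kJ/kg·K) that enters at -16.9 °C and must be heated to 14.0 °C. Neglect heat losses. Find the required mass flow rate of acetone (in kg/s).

Heat released by hot stream: Q = 11.7 × 2.60 × (67.1 − -3.27) = 2140.7 kJ/s
Energy balance on cold side (adiabatic exchanger): Q = ṁ_c·Cp_c·(T_c,out − T_c,in)
ṁ_c = 2140.7 / [2.15 × (14.0 − -16.9)] = 32.222 kg/s

ṁ_c = 32.2 kg/s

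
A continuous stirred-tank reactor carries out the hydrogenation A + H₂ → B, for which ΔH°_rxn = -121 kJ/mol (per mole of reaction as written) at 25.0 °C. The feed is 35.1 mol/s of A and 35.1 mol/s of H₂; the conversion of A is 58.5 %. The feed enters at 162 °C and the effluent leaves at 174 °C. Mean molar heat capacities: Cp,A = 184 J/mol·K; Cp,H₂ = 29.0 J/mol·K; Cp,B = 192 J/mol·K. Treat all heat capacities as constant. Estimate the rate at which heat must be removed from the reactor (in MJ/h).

Extent of reaction ξ = 0.585 × 35.1 = 20.534 mol/s
Reaction term: ξ·ΔH°_rxn = 20.534 × -121 = -2484.6 kJ/s
Sensible, feed 162→25 °C: -1024.3 kJ/s
Outlet flows (mol/s): A 14.567, H₂ 14.567, B 20.534
Sensible, products 25→174 °C: 1049.7 kJ/s
Q = ΔH = -2459.1 kJ/s = -2459.1 kW
Heat removed = 8852.7 MJ/h

Q_out = 8850 MJ/h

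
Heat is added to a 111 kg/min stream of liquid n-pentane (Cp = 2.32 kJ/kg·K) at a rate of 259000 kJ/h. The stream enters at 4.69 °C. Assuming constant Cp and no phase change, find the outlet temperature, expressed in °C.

T_out = 21.5 °C

Q = 259000 kJ/h = 4316.7 kJ/min
ΔT = Q/(ṁ·Cp) = 4316.7/(111×2.32) = 16.762 K
T_out = 4.69 + 16.762 = 21.452 °C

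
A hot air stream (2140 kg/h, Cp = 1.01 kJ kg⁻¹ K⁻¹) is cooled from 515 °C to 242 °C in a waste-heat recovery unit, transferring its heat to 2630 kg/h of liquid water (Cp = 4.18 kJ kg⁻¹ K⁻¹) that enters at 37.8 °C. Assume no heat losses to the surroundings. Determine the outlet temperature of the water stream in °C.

Heat released by hot stream: Q = 2140 × 1.01 × (515 − 242) = 590060 kJ/h
Energy balance on cold side (adiabatic exchanger): Q = ṁ_c·Cp_c·(T_c,out − T_c,in)
T_c,out = 37.8 + 590060/(2630 × 4.18) = 91.474 °C

T_c,out = 91.5 °C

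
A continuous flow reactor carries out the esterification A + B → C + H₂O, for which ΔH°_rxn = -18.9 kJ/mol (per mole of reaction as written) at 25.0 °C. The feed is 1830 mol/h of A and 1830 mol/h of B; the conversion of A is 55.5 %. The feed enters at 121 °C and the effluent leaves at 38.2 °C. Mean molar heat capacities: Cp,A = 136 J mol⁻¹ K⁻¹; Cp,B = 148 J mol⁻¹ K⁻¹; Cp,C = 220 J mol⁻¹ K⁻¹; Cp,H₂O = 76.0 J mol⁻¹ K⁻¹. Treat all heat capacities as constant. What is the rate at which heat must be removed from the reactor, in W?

Q_out = 17200 W

Extent of reaction ξ = 0.555 × 1830 = 1015.7 mol/h
Reaction term: ξ·ΔH°_rxn = 1015.7 × -18.9 = -19196 kJ/h
Sensible, feed 121→25 °C: -49893 kJ/h
Outlet flows (mol/h): A 814.35, B 814.35, C 1015.7, H₂O 1015.7
Sensible, products 25→38.2 °C: 7021.2 kJ/h
Q = ΔH = -62068 kJ/h = -17.241 kW
Heat removed = 17241 W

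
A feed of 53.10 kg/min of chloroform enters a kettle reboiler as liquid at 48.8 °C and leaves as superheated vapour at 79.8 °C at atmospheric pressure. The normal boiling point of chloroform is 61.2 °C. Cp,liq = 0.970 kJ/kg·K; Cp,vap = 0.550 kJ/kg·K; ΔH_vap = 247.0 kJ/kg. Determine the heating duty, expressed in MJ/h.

liquid 48.8→61.2 °C: 12.028 kJ/kg
vaporisation at 61.2 °C: 247 kJ/kg
vapour 61.2→79.8 °C: 10.23 kJ/kg
Δh = 12.028 + 247 + 10.23 = 269.26 kJ/kg
Q = ṁ·Δh = 53.10 kg/min × 269.26 kJ/kg = 14298 kJ/min
|Q| = 238.29 kW = 857.86 MJ/h

Q = 858 MJ/h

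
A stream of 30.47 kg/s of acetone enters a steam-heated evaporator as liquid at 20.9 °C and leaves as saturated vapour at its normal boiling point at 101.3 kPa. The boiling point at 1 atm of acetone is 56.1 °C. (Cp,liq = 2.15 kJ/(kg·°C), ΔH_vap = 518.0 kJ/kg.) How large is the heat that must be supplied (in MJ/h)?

liquid 20.9→56.1 °C: 75.68 kJ/kg
vaporisation at 56.1 °C: 518 kJ/kg
Δh = 75.68 + 518 = 593.68 kJ/kg
Q = ṁ·Δh = 30.47 kg/s × 593.68 kJ/kg = 18089 kJ/s
|Q| = 18089 kW = 65122 MJ/h

Q = 65100 MJ/h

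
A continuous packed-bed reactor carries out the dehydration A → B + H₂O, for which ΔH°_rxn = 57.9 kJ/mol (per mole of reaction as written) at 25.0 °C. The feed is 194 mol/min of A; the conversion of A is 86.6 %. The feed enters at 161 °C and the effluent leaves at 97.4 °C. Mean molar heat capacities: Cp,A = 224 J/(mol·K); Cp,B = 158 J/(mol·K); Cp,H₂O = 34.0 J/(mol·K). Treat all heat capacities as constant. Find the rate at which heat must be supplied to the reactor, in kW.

Extent of reaction ξ = 0.866 × 194 = 168 mol/min
Reaction term: ξ·ΔH°_rxn = 168 × 57.9 = 9727.4 kJ/min
Sensible, feed 161→25 °C: -5910 kJ/min
Outlet flows (mol/min): A 25.996, B 168, H₂O 168
Sensible, products 25→97.4 °C: 2757 kJ/min
Q = ΔH = 6574.4 kJ/min = 109.57 kW
Heat supplied = 109.57 kW

Q_in = 110 kW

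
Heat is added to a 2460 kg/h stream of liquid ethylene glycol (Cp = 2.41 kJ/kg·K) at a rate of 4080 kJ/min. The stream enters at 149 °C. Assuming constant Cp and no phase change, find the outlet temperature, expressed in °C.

T_out = 190 °C

Q = 4080 kJ/min = 244800 kJ/h
ΔT = Q/(ṁ·Cp) = 244800/(2460×2.41) = 41.291 K
T_out = 149 + 41.291 = 190.29 °C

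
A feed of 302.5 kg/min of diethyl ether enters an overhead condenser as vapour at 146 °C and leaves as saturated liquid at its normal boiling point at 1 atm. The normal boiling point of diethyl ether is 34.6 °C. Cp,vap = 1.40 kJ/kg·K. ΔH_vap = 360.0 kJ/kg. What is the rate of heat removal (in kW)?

vapour 146→34.6 °C: -155.96 kJ/kg
condensation at 34.6 °C: -360 kJ/kg
Δh = -155.96 + -360 = -515.96 kJ/kg
Q = ṁ·Δh = 302.5 kg/min × -515.96 kJ/kg = -156080 kJ/min
|Q| = 2601.3 kW

Q_c = 2600 kW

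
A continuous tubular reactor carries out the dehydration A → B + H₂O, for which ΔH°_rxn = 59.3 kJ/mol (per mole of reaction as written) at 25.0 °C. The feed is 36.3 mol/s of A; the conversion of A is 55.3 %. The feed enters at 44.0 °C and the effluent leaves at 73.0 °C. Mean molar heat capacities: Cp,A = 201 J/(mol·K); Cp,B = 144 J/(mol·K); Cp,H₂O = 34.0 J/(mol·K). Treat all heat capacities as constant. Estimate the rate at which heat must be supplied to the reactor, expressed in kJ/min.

Q_in = 82800 kJ/min

Extent of reaction ξ = 0.553 × 36.3 = 20.074 mol/s
Reaction term: ξ·ΔH°_rxn = 20.074 × 59.3 = 1190.4 kJ/s
Sensible, feed 44.0→25 °C: -138.63 kJ/s
Outlet flows (mol/s): A 16.226, B 20.074, H₂O 20.074
Sensible, products 25→73.0 °C: 328.06 kJ/s
Q = ΔH = 1379.8 kJ/s = 1379.8 kW
Heat supplied = 82789 kJ/min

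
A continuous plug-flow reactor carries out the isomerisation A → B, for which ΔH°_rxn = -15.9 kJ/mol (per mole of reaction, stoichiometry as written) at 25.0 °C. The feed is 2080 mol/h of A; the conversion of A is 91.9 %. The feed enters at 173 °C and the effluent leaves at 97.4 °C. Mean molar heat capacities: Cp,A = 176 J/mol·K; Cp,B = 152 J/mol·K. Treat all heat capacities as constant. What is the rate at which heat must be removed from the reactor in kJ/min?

Extent of reaction ξ = 0.919 × 2080 = 1911.5 mol/h
Reaction term: ξ·ΔH°_rxn = 1911.5 × -15.9 = -30393 kJ/h
Sensible, feed 173→25 °C: -54180 kJ/h
Outlet flows (mol/h): A 168.48, B 1911.5
Sensible, products 25→97.4 °C: 23183 kJ/h
Q = ΔH = -61390 kJ/h = -17.053 kW
Heat removed = 1023.2 kJ/min

Q_out = 1020 kJ/min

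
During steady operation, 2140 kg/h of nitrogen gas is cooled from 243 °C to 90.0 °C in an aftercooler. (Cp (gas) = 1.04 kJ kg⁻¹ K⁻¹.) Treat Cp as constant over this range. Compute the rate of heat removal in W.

Q_c = 94600 W

Q = ṁ·Cp·ΔT = 2140 × 1.04 × (90.0 − 243) = -340520 kJ/h
Converting: 340520 / 3600 s = 94.588 kW
Cooling duty = 94588 W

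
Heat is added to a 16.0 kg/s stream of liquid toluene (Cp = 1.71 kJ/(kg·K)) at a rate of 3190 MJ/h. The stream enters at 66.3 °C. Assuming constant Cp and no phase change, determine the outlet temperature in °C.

Q = 3190 MJ/h = 886.11 kJ/s
ΔT = Q/(ṁ·Cp) = 886.11/(16.0×1.71) = 32.387 K
T_out = 66.3 + 32.387 = 98.687 °C

T_out = 98.7 °C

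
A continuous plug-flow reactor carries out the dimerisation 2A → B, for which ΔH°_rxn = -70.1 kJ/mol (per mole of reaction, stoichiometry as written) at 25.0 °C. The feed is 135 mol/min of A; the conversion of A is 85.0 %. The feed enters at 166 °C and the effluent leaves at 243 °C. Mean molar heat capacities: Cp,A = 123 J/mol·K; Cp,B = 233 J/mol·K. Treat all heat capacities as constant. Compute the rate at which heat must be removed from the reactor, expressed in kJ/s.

Q_out = 48.4 kJ/s

Extent of reaction ξ = 0.850 × 135 / 2 = 57.375 mol/min
Reaction term: ξ·ΔH°_rxn = 57.375 × -70.1 = -4022 kJ/min
Sensible, feed 166→25 °C: -2341.3 kJ/min
Outlet flows (mol/min): A 20.25, B 57.375
Sensible, products 25→243 °C: 3457.3 kJ/min
Q = ΔH = -2906 kJ/min = -48.433 kW
Heat removed = 48.433 kJ/s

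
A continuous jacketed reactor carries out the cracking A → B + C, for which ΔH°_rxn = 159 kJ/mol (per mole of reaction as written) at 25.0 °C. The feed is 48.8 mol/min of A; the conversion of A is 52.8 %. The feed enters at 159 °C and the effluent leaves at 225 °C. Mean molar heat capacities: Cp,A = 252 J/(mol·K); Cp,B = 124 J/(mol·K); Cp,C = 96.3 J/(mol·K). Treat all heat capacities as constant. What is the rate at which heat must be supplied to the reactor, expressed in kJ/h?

Extent of reaction ξ = 0.528 × 48.8 = 25.766 mol/min
Reaction term: ξ·ΔH°_rxn = 25.766 × 159 = 4096.9 kJ/min
Sensible, feed 159→25 °C: -1647.9 kJ/min
Outlet flows (mol/min): A 23.034, B 25.766, C 25.766
Sensible, products 25→225 °C: 2296.2 kJ/min
Q = ΔH = 4745.1 kJ/min = 79.086 kW
Heat supplied = 284710 kJ/h

Q_in = 285000 kJ/h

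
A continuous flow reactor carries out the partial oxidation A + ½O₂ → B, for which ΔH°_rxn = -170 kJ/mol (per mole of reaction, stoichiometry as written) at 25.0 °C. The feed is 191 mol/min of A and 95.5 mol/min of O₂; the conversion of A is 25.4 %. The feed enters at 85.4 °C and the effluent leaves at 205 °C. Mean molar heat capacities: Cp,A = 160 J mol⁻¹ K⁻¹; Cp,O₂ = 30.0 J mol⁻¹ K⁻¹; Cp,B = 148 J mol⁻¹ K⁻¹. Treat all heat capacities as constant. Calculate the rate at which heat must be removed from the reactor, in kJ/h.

Extent of reaction ξ = 0.254 × 191 = 48.514 mol/min
Reaction term: ξ·ΔH°_rxn = 48.514 × -170 = -8247.4 kJ/min
Sensible, feed 85.4→25 °C: -2018.9 kJ/min
Outlet flows (mol/min): A 142.49, O₂ 71.243, B 48.514
Sensible, products 25→205 °C: 5780.7 kJ/min
Q = ΔH = -4485.5 kJ/min = -74.759 kW
Heat removed = 269130 kJ/h

Q_out = 269000 kJ/h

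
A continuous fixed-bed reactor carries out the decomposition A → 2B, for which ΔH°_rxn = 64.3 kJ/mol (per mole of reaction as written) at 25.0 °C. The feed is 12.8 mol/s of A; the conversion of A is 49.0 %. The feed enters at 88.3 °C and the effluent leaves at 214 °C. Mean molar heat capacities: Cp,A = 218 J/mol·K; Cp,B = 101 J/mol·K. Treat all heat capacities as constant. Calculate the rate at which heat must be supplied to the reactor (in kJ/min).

Q_in = 44100 kJ/min

Extent of reaction ξ = 0.490 × 12.8 = 6.272 mol/s
Reaction term: ξ·ΔH°_rxn = 6.272 × 64.3 = 403.29 kJ/s
Sensible, feed 88.3→25 °C: -176.63 kJ/s
Outlet flows (mol/s): A 6.528, B 12.544
Sensible, products 25→214 °C: 508.42 kJ/s
Q = ΔH = 735.08 kJ/s = 735.08 kW
Heat supplied = 44105 kJ/min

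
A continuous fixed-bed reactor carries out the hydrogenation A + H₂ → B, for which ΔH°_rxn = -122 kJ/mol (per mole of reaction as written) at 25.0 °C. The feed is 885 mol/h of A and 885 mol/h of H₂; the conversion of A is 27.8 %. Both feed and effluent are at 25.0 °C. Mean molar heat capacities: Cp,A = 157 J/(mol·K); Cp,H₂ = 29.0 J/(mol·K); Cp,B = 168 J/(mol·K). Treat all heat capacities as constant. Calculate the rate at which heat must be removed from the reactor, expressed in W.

Q_out = 8340 W

Extent of reaction ξ = 0.278 × 885 = 246.03 mol/h
Reaction term: ξ·ΔH°_rxn = 246.03 × -122 = -30016 kJ/h
Q = ΔH = -30016 kJ/h = -8.3377 kW
Heat removed = 8337.7 W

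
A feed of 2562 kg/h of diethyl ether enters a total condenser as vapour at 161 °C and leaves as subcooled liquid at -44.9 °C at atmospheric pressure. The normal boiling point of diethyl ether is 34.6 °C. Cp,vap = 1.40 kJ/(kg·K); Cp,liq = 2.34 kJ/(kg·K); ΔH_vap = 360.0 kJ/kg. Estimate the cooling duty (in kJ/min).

Q_c = 30900 kJ/min

vapour 161→34.6 °C: -176.96 kJ/kg
condensation at 34.6 °C: -360 kJ/kg
liquid 34.6→-44.9 °C: -186.03 kJ/kg
Δh = -176.96 + -360 + -186.03 = -722.99 kJ/kg
Q = ṁ·Δh = 2562 kg/h × -722.99 kJ/kg = -1.8523e+06 kJ/h
|Q| = 514.53 kW = 30872 kJ/min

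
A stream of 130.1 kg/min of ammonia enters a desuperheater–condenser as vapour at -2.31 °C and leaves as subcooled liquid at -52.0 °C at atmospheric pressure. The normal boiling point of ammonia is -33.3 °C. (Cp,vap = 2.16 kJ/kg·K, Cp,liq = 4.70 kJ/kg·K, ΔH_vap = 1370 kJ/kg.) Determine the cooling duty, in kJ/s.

vapour -2.31→-33.3 °C: -66.938 kJ/kg
condensation at -33.3 °C: -1370 kJ/kg
liquid -33.3→-52.0 °C: -87.89 kJ/kg
Δh = -66.938 + -1370 + -87.89 = -1524.8 kJ/kg
Q = ṁ·Δh = 130.1 kg/min × -1524.8 kJ/kg = -198380 kJ/min
|Q| = 3306.3 kW

Q_c = 3310 kJ/s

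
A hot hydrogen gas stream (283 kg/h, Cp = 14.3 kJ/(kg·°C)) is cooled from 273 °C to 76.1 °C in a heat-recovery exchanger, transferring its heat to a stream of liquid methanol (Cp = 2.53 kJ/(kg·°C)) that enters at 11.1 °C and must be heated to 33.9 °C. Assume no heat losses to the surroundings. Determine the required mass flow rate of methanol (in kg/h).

ṁ_c = 13800 kg/h

Heat released by hot stream: Q = 283 × 14.3 × (273 − 76.1) = 796830 kJ/h
Energy balance on cold side (adiabatic exchanger): Q = ṁ_c·Cp_c·(T_c,out − T_c,in)
ṁ_c = 796830 / [2.53 × (33.9 − 11.1)] = 13814 kg/h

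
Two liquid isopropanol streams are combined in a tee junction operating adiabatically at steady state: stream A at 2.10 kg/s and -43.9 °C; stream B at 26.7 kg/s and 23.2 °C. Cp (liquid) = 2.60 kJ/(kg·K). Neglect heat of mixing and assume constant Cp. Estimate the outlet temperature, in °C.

Energy balance with Q = 0: Σ ṁᵢCp,ᵢ(T_out − Tᵢ) = 0
Σ ṁᵢCp,ᵢTᵢ = 2.10×2.60×-43.9 + 26.7×2.60×23.2 = 1370.9
Σ ṁᵢCp,ᵢ = 2.10×2.60 + 26.7×2.60 = 74.88
T_out = 1370.9 / 74.88 = 18.307 °C

T_out = 18.3 °C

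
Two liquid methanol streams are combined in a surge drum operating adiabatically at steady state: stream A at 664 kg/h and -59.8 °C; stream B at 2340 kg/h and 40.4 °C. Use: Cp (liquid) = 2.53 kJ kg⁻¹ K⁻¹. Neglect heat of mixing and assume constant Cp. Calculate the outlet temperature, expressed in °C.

Energy balance with Q = 0: Σ ṁᵢCp,ᵢ(T_out − Tᵢ) = 0
T_out = Σ ṁᵢCp,ᵢTᵢ / Σ ṁᵢCp,ᵢ
      = 138720 / 7600.1 = 18.252 °C

T_out = 18.3 °C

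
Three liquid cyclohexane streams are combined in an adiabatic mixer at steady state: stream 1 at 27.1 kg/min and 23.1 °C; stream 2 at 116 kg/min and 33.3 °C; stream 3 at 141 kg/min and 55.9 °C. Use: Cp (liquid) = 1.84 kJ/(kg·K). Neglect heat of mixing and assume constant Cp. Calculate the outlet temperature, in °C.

T_out = 43.5 °C

No heat crosses the boundary, so H_out = H_in.
T_out = Σ ṁᵢCp,ᵢTᵢ / Σ ṁᵢCp,ᵢ
      = 22762 / 522.74 = 43.544 °C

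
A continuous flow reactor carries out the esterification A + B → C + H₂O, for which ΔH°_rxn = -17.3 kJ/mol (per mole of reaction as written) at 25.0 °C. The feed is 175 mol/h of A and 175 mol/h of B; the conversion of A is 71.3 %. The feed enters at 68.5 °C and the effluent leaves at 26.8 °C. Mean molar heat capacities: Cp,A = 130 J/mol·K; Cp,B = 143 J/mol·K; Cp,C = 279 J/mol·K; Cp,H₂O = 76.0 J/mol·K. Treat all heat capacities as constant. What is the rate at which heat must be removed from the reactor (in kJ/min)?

Q_out = 68.9 kJ/min

Extent of reaction ξ = 0.713 × 175 = 124.77 mol/h
Reaction term: ξ·ΔH°_rxn = 124.77 × -17.3 = -2158.6 kJ/h
Sensible, feed 68.5→25 °C: -2078.2 kJ/h
Outlet flows (mol/h): A 50.225, B 50.225, C 124.77, H₂O 124.77
Sensible, products 25→26.8 °C: 104.41 kJ/h
Q = ΔH = -4132.4 kJ/h = -1.1479 kW
Heat removed = 68.873 kJ/min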